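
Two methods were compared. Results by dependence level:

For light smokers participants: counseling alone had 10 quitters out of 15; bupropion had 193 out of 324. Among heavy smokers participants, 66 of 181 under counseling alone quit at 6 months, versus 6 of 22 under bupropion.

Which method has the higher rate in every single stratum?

Light smokers: counseling alone 10/15 = 66.7%, bupropion 193/324 = 59.6% → counseling alone
Heavy smokers: counseling alone 66/181 = 36.5%, bupropion 6/22 = 27.3% → counseling alone
Counseling alone has the higher rate in both groups.

counseling alone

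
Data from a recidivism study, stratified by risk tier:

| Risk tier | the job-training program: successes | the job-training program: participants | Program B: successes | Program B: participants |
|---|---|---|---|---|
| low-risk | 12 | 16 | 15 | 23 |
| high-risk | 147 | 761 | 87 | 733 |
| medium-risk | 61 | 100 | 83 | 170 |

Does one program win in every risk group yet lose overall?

Low-risk: the job-training program 12/16 = 75.0%, Program B 15/23 = 65.2% → the job-training program
High-risk: the job-training program 147/761 = 19.3%, Program B 87/733 = 11.9% → the job-training program
Medium-risk: the job-training program 61/100 = 61.0%, Program B 83/170 = 48.8% → the job-training program
Overall: the job-training program 220/877 = 25.1%, Program B 185/926 = 20.0% → the job-training program
The job-training program wins overall and in every risk group — no reversal.

No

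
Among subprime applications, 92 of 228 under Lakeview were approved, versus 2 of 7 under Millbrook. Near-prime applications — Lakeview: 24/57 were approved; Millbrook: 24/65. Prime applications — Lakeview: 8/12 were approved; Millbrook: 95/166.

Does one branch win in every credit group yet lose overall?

Yes

Subprime: Lakeview 92/228 = 40.4%, Millbrook 2/7 = 28.6% → Lakeview
Near-prime: Lakeview 24/57 = 42.1%, Millbrook 24/65 = 36.9% → Lakeview
Prime: Lakeview 8/12 = 66.7%, Millbrook 95/166 = 57.2% → Lakeview
Overall: Lakeview 124/297 = 41.8%, Millbrook 121/238 = 50.8% → Millbrook
Lakeview wins each credit group but Millbrook wins overall — the comparison reverses. Lakeview's applications skew toward subprime, which has a lower base rate.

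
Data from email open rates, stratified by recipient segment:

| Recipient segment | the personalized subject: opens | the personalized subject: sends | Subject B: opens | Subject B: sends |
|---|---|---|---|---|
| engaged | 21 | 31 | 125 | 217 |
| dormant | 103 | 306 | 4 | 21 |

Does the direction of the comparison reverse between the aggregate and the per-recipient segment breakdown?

Yes

Engaged: the personalized subject 21/31 = 67.7%, Subject B 125/217 = 57.6% → the personalized subject
Dormant: the personalized subject 103/306 = 33.7%, Subject B 4/21 = 19.0% → the personalized subject
Overall: the personalized subject 124/337 = 36.8%, Subject B 129/238 = 54.2% → Subject B
The personalized subject wins each recipient group but Subject B wins overall — the comparison reverses. The personalized subject's sends skew toward dormant, which has a lower base rate.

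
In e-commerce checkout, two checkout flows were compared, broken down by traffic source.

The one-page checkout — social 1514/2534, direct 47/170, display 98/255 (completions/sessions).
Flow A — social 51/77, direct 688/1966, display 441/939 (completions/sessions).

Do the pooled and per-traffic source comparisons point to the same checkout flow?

No

Social: the one-page checkout 1514/2534 = 59.7%, Flow A 51/77 = 66.2% → Flow A
Direct: the one-page checkout 47/170 = 27.6%, Flow A 688/1966 = 35.0% → Flow A
Display: the one-page checkout 98/255 = 38.4%, Flow A 441/939 = 47.0% → Flow A
Overall: the one-page checkout 1659/2959 = 56.1%, Flow A 1180/2982 = 39.6% → the one-page checkout
Flow A wins each traffic group but the one-page checkout wins overall — the comparison reverses. Flow A's sessions skew toward direct, which has a lower base rate.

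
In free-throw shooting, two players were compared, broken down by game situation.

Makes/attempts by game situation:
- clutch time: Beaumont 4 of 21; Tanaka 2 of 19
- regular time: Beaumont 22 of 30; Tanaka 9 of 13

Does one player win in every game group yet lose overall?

Clutch time: Beaumont 4/21 = 19.0%, Tanaka 2/19 = 10.5% → Beaumont
Regular time: Beaumont 22/30 = 73.3%, Tanaka 9/13 = 69.2% → Beaumont
Overall: Beaumont 26/51 = 51.0%, Tanaka 11/32 = 34.4% → Beaumont
Beaumont wins overall and in every game group — no reversal.

No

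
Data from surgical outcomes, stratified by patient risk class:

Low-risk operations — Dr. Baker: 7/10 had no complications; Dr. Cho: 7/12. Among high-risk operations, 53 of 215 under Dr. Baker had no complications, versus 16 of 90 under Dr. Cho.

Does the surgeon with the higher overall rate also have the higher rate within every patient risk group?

Yes

Low-risk: Dr. Baker 7/10 = 70.0%, Dr. Cho 7/12 = 58.3% → Dr. Baker
High-risk: Dr. Baker 53/215 = 24.7%, Dr. Cho 16/90 = 17.8% → Dr. Baker
Overall: Dr. Baker 60/225 = 26.7%, Dr. Cho 23/102 = 22.5% → Dr. Baker
Dr. Baker wins overall and in every patient risk group — no reversal.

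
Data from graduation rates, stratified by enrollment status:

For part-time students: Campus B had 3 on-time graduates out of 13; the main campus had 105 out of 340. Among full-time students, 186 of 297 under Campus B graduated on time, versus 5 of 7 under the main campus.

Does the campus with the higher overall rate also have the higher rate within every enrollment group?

No

Part-time: Campus B 3/13 = 23.1%, the main campus 105/340 = 30.9% → the main campus
Full-time: Campus B 186/297 = 62.6%, the main campus 5/7 = 71.4% → the main campus
Overall: Campus B 189/310 = 61.0%, the main campus 110/347 = 31.7% → Campus B
The main campus wins each enrollment group but Campus B wins overall — the comparison reverses. The main campus's students skew toward part-time, which has a lower base rate.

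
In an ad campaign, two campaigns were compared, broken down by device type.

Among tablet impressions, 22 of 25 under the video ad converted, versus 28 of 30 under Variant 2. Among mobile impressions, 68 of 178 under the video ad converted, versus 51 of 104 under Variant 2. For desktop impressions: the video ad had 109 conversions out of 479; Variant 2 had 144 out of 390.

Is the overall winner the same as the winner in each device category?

Yes

Tablet: the video ad 22/25 = 88.0%, Variant 2 28/30 = 93.3% → Variant 2
Mobile: the video ad 68/178 = 38.2%, Variant 2 51/104 = 49.0% → Variant 2
Desktop: the video ad 109/479 = 22.8%, Variant 2 144/390 = 36.9% → Variant 2
Overall: the video ad 199/682 = 29.2%, Variant 2 223/524 = 42.6% → Variant 2
Variant 2 wins overall and in every device group — no reversal.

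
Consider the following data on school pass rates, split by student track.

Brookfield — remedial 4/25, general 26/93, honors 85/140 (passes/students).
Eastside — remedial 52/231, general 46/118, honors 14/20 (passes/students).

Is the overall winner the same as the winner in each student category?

No

Remedial: Brookfield 4/25 = 16.0%, Eastside 52/231 = 22.5% → Eastside
General: Brookfield 26/93 = 28.0%, Eastside 46/118 = 39.0% → Eastside
Honors: Brookfield 85/140 = 60.7%, Eastside 14/20 = 70.0% → Eastside
Overall: Brookfield 115/258 = 44.6%, Eastside 112/369 = 30.4% → Brookfield
Eastside wins each student group but Brookfield wins overall — the comparison reverses. Eastside's students skew toward remedial, which has a lower base rate.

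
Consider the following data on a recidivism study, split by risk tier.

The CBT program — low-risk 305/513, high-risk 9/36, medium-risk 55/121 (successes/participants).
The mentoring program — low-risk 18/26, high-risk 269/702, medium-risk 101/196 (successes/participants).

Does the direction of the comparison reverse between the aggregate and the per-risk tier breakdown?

Yes

Low-risk: the CBT program 305/513 = 59.5%, the mentoring program 18/26 = 69.2% → the mentoring program
High-risk: the CBT program 9/36 = 25.0%, the mentoring program 269/702 = 38.3% → the mentoring program
Medium-risk: the CBT program 55/121 = 45.5%, the mentoring program 101/196 = 51.5% → the mentoring program
Overall: the CBT program 369/670 = 55.1%, the mentoring program 388/924 = 42.0% → the CBT program
The mentoring program wins each risk group but the CBT program wins overall — the comparison reverses. The mentoring program's participants skew toward high-risk, which has a lower base rate.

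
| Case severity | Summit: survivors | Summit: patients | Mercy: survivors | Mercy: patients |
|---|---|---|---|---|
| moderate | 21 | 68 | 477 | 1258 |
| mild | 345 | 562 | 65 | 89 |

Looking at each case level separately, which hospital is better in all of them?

Mercy

Moderate: Summit 21/68 = 30.9%, Mercy 477/1258 = 37.9% → Mercy
Mild: Summit 345/562 = 61.4%, Mercy 65/89 = 73.0% → Mercy
Mercy has the higher rate in both groups.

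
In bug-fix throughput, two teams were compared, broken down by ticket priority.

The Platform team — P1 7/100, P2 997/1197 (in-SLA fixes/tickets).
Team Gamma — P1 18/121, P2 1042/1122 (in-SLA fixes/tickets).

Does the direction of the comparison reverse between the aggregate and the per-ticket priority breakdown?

P1: the Platform team 7/100 = 7.0%, Team Gamma 18/121 = 14.9% → Team Gamma
P2: the Platform team 997/1197 = 83.3%, Team Gamma 1042/1122 = 92.9% → Team Gamma
Overall: the Platform team 1004/1297 = 77.4%, Team Gamma 1060/1243 = 85.3% → Team Gamma
Team Gamma wins overall and in every ticket group — no reversal.

No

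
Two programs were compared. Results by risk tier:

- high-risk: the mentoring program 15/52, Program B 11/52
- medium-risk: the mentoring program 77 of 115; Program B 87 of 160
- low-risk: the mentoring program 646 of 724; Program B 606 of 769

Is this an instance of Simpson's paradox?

No

High-risk: the mentoring program 15/52 = 28.8%, Program B 11/52 = 21.2% → the mentoring program
Medium-risk: the mentoring program 77/115 = 67.0%, Program B 87/160 = 54.4% → the mentoring program
Low-risk: the mentoring program 646/724 = 89.2%, Program B 606/769 = 78.8% → the mentoring program
Overall: the mentoring program 738/891 = 82.8%, Program B 704/981 = 71.8% → the mentoring program
The mentoring program wins overall and in every risk group — no reversal.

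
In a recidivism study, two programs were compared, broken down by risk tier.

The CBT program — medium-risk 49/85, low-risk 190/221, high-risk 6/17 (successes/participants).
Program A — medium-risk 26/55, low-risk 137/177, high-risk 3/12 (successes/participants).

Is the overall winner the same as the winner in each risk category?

Medium-risk: the CBT program 49/85 = 57.6%, Program A 26/55 = 47.3% → the CBT program
Low-risk: the CBT program 190/221 = 86.0%, Program A 137/177 = 77.4% → the CBT program
High-risk: the CBT program 6/17 = 35.3%, Program A 3/12 = 25.0% → the CBT program
Overall: the CBT program 245/323 = 75.9%, Program A 166/244 = 68.0% → the CBT program
The CBT program wins overall and in every risk group — no reversal.

Yes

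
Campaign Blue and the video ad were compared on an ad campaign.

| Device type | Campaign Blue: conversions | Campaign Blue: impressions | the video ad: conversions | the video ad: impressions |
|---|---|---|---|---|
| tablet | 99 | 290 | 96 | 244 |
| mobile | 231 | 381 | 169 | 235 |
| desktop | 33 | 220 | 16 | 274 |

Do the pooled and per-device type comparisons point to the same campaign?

Tablet: Campaign Blue 99/290 = 34.1%, the video ad 96/244 = 39.3% → the video ad
Mobile: Campaign Blue 231/381 = 60.6%, the video ad 169/235 = 71.9% → the video ad
Desktop: Campaign Blue 33/220 = 15.0%, the video ad 16/274 = 5.8% → Campaign Blue
Overall: Campaign Blue 363/891 = 40.7%, the video ad 281/753 = 37.3% → Campaign Blue
Neither sweeps: Campaign Blue wins 1 of 3 groups, the video ad wins 2. Campaign Blue wins overall but not every group — no Simpson reversal.

No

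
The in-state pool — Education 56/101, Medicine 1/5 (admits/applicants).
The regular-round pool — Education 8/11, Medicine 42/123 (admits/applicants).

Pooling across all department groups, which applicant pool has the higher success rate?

Education: the in-state pool 56/101 = 55.4%, the regular-round pool 8/11 = 72.7% → the regular-round pool
Medicine: the in-state pool 1/5 = 20.0%, the regular-round pool 42/123 = 34.1% → the regular-round pool
Overall: the in-state pool 57/106 = 53.8%, the regular-round pool 50/134 = 37.3% → the in-state pool
(The regular-round pool wins every department group but the in-state pool wins overall — the regular-round pool's applicants skew toward the low-rate Medicine group.)

the in-state pool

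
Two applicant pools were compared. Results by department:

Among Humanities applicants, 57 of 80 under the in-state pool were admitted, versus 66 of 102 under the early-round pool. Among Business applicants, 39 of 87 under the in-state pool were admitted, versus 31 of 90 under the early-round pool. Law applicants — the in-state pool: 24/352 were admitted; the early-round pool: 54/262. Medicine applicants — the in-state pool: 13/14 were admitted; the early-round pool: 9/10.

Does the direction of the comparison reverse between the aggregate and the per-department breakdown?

Humanities: the in-state pool 57/80 = 71.2%, the early-round pool 66/102 = 64.7% → the in-state pool
Business: the in-state pool 39/87 = 44.8%, the early-round pool 31/90 = 34.4% → the in-state pool
Law: the in-state pool 24/352 = 6.8%, the early-round pool 54/262 = 20.6% → the early-round pool
Medicine: the in-state pool 13/14 = 92.9%, the early-round pool 9/10 = 90.0% → the in-state pool
Overall: the in-state pool 133/533 = 25.0%, the early-round pool 160/464 = 34.5% → the early-round pool
Neither sweeps: the in-state pool wins 3 of 4 groups, the early-round pool wins 1. The early-round pool wins overall but not every group — no Simpson reversal.

No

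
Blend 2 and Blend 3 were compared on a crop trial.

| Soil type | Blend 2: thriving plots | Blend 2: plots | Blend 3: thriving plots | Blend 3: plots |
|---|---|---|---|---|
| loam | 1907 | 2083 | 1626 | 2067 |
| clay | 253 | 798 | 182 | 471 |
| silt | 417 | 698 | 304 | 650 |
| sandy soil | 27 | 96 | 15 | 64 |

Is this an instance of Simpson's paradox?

Loam: Blend 2 1907/2083 = 91.6%, Blend 3 1626/2067 = 78.7% → Blend 2
Clay: Blend 2 253/798 = 31.7%, Blend 3 182/471 = 38.6% → Blend 3
Silt: Blend 2 417/698 = 59.7%, Blend 3 304/650 = 46.8% → Blend 2
Sandy soil: Blend 2 27/96 = 28.1%, Blend 3 15/64 = 23.4% → Blend 2
Overall: Blend 2 2604/3675 = 70.9%, Blend 3 2127/3252 = 65.4% → Blend 2
Neither sweeps: Blend 2 wins 3 of 4 groups, Blend 3 wins 1. Blend 2 wins overall but not every group — no Simpson reversal.

No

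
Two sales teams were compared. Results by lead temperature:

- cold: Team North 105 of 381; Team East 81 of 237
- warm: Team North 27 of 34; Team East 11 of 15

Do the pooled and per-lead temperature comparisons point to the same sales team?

Cold: Team North 105/381 = 27.6%, Team East 81/237 = 34.2% → Team East
Warm: Team North 27/34 = 79.4%, Team East 11/15 = 73.3% → Team North
Overall: Team North 132/415 = 31.8%, Team East 92/252 = 36.5% → Team East
Neither sweeps: Team North wins 1 of 2 groups, Team East wins 1. Team East wins overall but not every group — no Simpson reversal.

No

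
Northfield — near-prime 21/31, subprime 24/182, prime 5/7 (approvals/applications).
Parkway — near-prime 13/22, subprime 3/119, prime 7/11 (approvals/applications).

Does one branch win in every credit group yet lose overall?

Near-prime: Northfield 21/31 = 67.7%, Parkway 13/22 = 59.1% → Northfield
Subprime: Northfield 24/182 = 13.2%, Parkway 3/119 = 2.5% → Northfield
Prime: Northfield 5/7 = 71.4%, Parkway 7/11 = 63.6% → Northfield
Overall: Northfield 50/220 = 22.7%, Parkway 23/152 = 15.1% → Northfield
Northfield wins overall and in every credit group — no reversal.

No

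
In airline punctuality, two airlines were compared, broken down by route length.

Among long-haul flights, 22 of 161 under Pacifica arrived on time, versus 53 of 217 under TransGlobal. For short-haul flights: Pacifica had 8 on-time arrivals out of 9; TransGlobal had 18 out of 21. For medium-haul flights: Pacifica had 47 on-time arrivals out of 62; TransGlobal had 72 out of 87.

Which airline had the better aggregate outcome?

Long-haul: Pacifica 22/161 = 13.7%, TransGlobal 53/217 = 24.4% → TransGlobal
Short-haul: Pacifica 8/9 = 88.9%, TransGlobal 18/21 = 85.7% → Pacifica
Medium-haul: Pacifica 47/62 = 75.8%, TransGlobal 72/87 = 82.8% → TransGlobal
Overall: Pacifica 77/232 = 33.2%, TransGlobal 143/325 = 44.0% → TransGlobal
(Neither sweeps every route group, but TransGlobal has the higher pooled rate.)

TransGlobal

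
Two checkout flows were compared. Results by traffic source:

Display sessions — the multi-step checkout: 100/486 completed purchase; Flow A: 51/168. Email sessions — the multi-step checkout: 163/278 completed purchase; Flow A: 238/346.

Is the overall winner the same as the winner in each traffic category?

Yes

Display: the multi-step checkout 100/486 = 20.6%, Flow A 51/168 = 30.4% → Flow A
Email: the multi-step checkout 163/278 = 58.6%, Flow A 238/346 = 68.8% → Flow A
Overall: the multi-step checkout 263/764 = 34.4%, Flow A 289/514 = 56.2% → Flow A
Flow A wins overall and in every traffic group — no reversal.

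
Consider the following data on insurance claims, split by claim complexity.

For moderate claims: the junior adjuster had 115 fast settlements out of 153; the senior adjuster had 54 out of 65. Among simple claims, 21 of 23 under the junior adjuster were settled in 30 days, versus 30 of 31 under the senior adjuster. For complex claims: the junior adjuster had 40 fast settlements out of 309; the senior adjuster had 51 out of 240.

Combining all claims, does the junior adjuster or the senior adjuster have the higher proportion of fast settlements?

the senior adjuster

Moderate: the junior adjuster 115/153 = 75.2%, the senior adjuster 54/65 = 83.1% → the senior adjuster
Simple: the junior adjuster 21/23 = 91.3%, the senior adjuster 30/31 = 96.8% → the senior adjuster
Complex: the junior adjuster 40/309 = 12.9%, the senior adjuster 51/240 = 21.2% → the senior adjuster
Overall: the junior adjuster 176/485 = 36.3%, the senior adjuster 135/336 = 40.2% → the senior adjuster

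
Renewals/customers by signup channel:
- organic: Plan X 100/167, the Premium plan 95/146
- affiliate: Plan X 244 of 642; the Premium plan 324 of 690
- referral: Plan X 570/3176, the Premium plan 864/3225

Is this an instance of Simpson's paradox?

No

Organic: Plan X 100/167 = 59.9%, the Premium plan 95/146 = 65.1% → the Premium plan
Affiliate: Plan X 244/642 = 38.0%, the Premium plan 324/690 = 47.0% → the Premium plan
Referral: Plan X 570/3176 = 17.9%, the Premium plan 864/3225 = 26.8% → the Premium plan
Overall: Plan X 914/3985 = 22.9%, the Premium plan 1283/4061 = 31.6% → the Premium plan
The Premium plan wins overall and in every signup group — no reversal.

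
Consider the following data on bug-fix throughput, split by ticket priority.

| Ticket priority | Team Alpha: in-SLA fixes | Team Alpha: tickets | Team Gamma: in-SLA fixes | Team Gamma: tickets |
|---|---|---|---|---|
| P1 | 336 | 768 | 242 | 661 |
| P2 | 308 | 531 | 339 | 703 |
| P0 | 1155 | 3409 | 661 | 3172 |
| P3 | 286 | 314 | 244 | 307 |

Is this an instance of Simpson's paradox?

No

P1: Team Alpha 336/768 = 43.8%, Team Gamma 242/661 = 36.6% → Team Alpha
P2: Team Alpha 308/531 = 58.0%, Team Gamma 339/703 = 48.2% → Team Alpha
P0: Team Alpha 1155/3409 = 33.9%, Team Gamma 661/3172 = 20.8% → Team Alpha
P3: Team Alpha 286/314 = 91.1%, Team Gamma 244/307 = 79.5% → Team Alpha
Overall: Team Alpha 2085/5022 = 41.5%, Team Gamma 1486/4843 = 30.7% → Team Alpha
Team Alpha wins overall and in every ticket group — no reversal.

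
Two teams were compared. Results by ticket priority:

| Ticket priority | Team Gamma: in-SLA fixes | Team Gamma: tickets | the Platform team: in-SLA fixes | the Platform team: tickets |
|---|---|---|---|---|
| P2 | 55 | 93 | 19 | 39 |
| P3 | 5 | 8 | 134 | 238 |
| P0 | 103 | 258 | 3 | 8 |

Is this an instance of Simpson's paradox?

Yes

P2: Team Gamma 55/93 = 59.1%, the Platform team 19/39 = 48.7% → Team Gamma
P3: Team Gamma 5/8 = 62.5%, the Platform team 134/238 = 56.3% → Team Gamma
P0: Team Gamma 103/258 = 39.9%, the Platform team 3/8 = 37.5% → Team Gamma
Overall: Team Gamma 163/359 = 45.4%, the Platform team 156/285 = 54.7% → the Platform team
Team Gamma wins each ticket group but the Platform team wins overall — the comparison reverses. Team Gamma's tickets skew toward P0, which has a lower base rate.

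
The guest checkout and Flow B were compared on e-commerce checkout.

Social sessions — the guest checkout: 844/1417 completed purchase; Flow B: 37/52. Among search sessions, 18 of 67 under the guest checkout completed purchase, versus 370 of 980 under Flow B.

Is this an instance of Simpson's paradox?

Social: the guest checkout 844/1417 = 59.6%, Flow B 37/52 = 71.2% → Flow B
Search: the guest checkout 18/67 = 26.9%, Flow B 370/980 = 37.8% → Flow B
Overall: the guest checkout 862/1484 = 58.1%, Flow B 407/1032 = 39.4% → the guest checkout
Flow B wins each traffic group but the guest checkout wins overall — the comparison reverses. Flow B's sessions skew toward search, which has a lower base rate.

Yes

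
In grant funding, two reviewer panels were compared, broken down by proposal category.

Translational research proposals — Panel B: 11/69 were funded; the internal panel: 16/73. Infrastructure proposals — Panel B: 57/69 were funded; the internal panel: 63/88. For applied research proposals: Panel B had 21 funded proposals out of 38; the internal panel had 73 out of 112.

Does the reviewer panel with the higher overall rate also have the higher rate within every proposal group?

No

Translational research: Panel B 11/69 = 15.9%, the internal panel 16/73 = 21.9% → the internal panel
Infrastructure: Panel B 57/69 = 82.6%, the internal panel 63/88 = 71.6% → Panel B
Applied research: Panel B 21/38 = 55.3%, the internal panel 73/112 = 65.2% → the internal panel
Overall: Panel B 89/176 = 50.6%, the internal panel 152/273 = 55.7% → the internal panel
Neither sweeps: Panel B wins 1 of 3 groups, the internal panel wins 2. The internal panel wins overall but not every group — no Simpson reversal.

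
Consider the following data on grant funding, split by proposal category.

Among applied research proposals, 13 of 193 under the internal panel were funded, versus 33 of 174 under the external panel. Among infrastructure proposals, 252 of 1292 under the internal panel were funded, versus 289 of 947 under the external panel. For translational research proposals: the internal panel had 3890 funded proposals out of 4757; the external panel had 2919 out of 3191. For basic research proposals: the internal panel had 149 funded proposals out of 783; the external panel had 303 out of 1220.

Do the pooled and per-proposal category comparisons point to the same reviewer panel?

Yes

Applied research: the internal panel 13/193 = 6.7%, the external panel 33/174 = 19.0% → the external panel
Infrastructure: the internal panel 252/1292 = 19.5%, the external panel 289/947 = 30.5% → the external panel
Translational research: the internal panel 3890/4757 = 81.8%, the external panel 2919/3191 = 91.5% → the external panel
Basic research: the internal panel 149/783 = 19.0%, the external panel 303/1220 = 24.8% → the external panel
Overall: the internal panel 4304/7025 = 61.3%, the external panel 3544/5532 = 64.1% → the external panel
The external panel wins overall and in every proposal group — no reversal.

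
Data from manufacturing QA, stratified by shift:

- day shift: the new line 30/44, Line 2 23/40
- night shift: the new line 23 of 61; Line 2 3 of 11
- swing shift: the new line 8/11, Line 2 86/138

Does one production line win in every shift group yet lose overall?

Day shift: the new line 30/44 = 68.2%, Line 2 23/40 = 57.5% → the new line
Night shift: the new line 23/61 = 37.7%, Line 2 3/11 = 27.3% → the new line
Swing shift: the new line 8/11 = 72.7%, Line 2 86/138 = 62.3% → the new line
Overall: the new line 61/116 = 52.6%, Line 2 112/189 = 59.3% → Line 2
The new line wins each shift group but Line 2 wins overall — the comparison reverses. The new line's units skew toward night shift, which has a lower base rate.

Yes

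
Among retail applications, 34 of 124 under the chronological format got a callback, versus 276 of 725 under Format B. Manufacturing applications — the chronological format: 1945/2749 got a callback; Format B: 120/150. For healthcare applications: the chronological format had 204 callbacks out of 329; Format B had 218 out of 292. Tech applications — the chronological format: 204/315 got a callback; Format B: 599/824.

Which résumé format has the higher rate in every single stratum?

Format B

Retail: the chronological format 34/124 = 27.4%, Format B 276/725 = 38.1% → Format B
Manufacturing: the chronological format 1945/2749 = 70.8%, Format B 120/150 = 80.0% → Format B
Healthcare: the chronological format 204/329 = 62.0%, Format B 218/292 = 74.7% → Format B
Tech: the chronological format 204/315 = 64.8%, Format B 599/824 = 72.7% → Format B
Format B has the higher rate in all 4 groups.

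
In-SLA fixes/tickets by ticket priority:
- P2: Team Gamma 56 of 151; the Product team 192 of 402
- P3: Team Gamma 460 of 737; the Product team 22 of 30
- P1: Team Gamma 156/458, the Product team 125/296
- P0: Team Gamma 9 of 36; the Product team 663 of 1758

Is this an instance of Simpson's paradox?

Yes

P2: Team Gamma 56/151 = 37.1%, the Product team 192/402 = 47.8% → the Product team
P3: Team Gamma 460/737 = 62.4%, the Product team 22/30 = 73.3% → the Product team
P1: Team Gamma 156/458 = 34.1%, the Product team 125/296 = 42.2% → the Product team
P0: Team Gamma 9/36 = 25.0%, the Product team 663/1758 = 37.7% → the Product team
Overall: Team Gamma 681/1382 = 49.3%, the Product team 1002/2486 = 40.3% → Team Gamma
The Product team wins each ticket group but Team Gamma wins overall — the comparison reverses. The Product team's tickets skew toward P0, which has a lower base rate.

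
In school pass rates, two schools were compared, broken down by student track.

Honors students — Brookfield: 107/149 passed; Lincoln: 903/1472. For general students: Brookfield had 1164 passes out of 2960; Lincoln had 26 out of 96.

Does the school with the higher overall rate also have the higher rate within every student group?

No

Honors: Brookfield 107/149 = 71.8%, Lincoln 903/1472 = 61.3% → Brookfield
General: Brookfield 1164/2960 = 39.3%, Lincoln 26/96 = 27.1% → Brookfield
Overall: Brookfield 1271/3109 = 40.9%, Lincoln 929/1568 = 59.2% → Lincoln
Brookfield wins each student group but Lincoln wins overall — the comparison reverses. Brookfield's students skew toward general, which has a lower base rate.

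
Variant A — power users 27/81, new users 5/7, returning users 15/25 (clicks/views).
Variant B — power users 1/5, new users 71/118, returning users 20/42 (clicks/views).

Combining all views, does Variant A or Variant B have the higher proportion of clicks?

Power users: Variant A 27/81 = 33.3%, Variant B 1/5 = 20.0% → Variant A
New users: Variant A 5/7 = 71.4%, Variant B 71/118 = 60.2% → Variant A
Returning users: Variant A 15/25 = 60.0%, Variant B 20/42 = 47.6% → Variant A
Overall: Variant A 47/113 = 41.6%, Variant B 92/165 = 55.8% → Variant B
(Variant A wins every user group but Variant B wins overall — Variant A's views skew toward the low-rate power users group.)

Variant B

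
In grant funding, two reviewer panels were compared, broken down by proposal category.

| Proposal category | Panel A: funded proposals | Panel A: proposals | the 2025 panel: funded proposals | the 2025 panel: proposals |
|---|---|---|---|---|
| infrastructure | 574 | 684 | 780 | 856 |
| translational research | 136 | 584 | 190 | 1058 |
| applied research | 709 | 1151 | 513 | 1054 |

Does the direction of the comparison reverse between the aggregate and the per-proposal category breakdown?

No

Infrastructure: Panel A 574/684 = 83.9%, the 2025 panel 780/856 = 91.1% → the 2025 panel
Translational research: Panel A 136/584 = 23.3%, the 2025 panel 190/1058 = 18.0% → Panel A
Applied research: Panel A 709/1151 = 61.6%, the 2025 panel 513/1054 = 48.7% → Panel A
Overall: Panel A 1419/2419 = 58.7%, the 2025 panel 1483/2968 = 50.0% → Panel A
Neither sweeps: Panel A wins 2 of 3 groups, the 2025 panel wins 1. Panel A wins overall but not every group — no Simpson reversal.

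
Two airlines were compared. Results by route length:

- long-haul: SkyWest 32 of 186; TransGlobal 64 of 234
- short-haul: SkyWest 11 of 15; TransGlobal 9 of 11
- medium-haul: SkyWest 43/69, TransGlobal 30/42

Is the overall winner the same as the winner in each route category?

Long-haul: SkyWest 32/186 = 17.2%, TransGlobal 64/234 = 27.4% → TransGlobal
Short-haul: SkyWest 11/15 = 73.3%, TransGlobal 9/11 = 81.8% → TransGlobal
Medium-haul: SkyWest 43/69 = 62.3%, TransGlobal 30/42 = 71.4% → TransGlobal
Overall: SkyWest 86/270 = 31.9%, TransGlobal 103/287 = 35.9% → TransGlobal
TransGlobal wins overall and in every route group — no reversal.

Yes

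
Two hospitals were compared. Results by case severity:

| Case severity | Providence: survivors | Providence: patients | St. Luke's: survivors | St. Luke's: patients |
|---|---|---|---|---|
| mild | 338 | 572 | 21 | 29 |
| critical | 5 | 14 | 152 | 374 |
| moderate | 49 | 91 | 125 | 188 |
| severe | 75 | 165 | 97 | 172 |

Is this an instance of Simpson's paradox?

Yes

Mild: Providence 338/572 = 59.1%, St. Luke's 21/29 = 72.4% → St. Luke's
Critical: Providence 5/14 = 35.7%, St. Luke's 152/374 = 40.6% → St. Luke's
Moderate: Providence 49/91 = 53.8%, St. Luke's 125/188 = 66.5% → St. Luke's
Severe: Providence 75/165 = 45.5%, St. Luke's 97/172 = 56.4% → St. Luke's
Overall: Providence 467/842 = 55.5%, St. Luke's 395/763 = 51.8% → Providence
St. Luke's wins each case group but Providence wins overall — the comparison reverses. St. Luke's's patients skew toward critical, which has a lower base rate.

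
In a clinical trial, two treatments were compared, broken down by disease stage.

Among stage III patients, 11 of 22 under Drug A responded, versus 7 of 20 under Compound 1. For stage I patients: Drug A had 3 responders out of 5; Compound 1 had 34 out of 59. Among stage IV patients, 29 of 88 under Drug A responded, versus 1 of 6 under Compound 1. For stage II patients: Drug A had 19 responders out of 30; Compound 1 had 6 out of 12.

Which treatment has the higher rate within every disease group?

Stage III: Drug A 11/22 = 50.0%, Compound 1 7/20 = 35.0% → Drug A
Stage I: Drug A 3/5 = 60.0%, Compound 1 34/59 = 57.6% → Drug A
Stage IV: Drug A 29/88 = 33.0%, Compound 1 1/6 = 16.7% → Drug A
Stage II: Drug A 19/30 = 63.3%, Compound 1 6/12 = 50.0% → Drug A
Drug A has the higher rate in all 4 groups.

Drug A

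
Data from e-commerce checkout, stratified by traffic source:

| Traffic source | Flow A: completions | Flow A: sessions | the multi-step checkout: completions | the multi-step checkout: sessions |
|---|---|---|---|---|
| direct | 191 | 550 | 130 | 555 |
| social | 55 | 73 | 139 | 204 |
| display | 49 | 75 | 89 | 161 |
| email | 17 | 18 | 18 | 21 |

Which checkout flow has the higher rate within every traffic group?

Flow A

Direct: Flow A 191/550 = 34.7%, the multi-step checkout 130/555 = 23.4% → Flow A
Social: Flow A 55/73 = 75.3%, the multi-step checkout 139/204 = 68.1% → Flow A
Display: Flow A 49/75 = 65.3%, the multi-step checkout 89/161 = 55.3% → Flow A
Email: Flow A 17/18 = 94.4%, the multi-step checkout 18/21 = 85.7% → Flow A
Flow A has the higher rate in all 4 groups.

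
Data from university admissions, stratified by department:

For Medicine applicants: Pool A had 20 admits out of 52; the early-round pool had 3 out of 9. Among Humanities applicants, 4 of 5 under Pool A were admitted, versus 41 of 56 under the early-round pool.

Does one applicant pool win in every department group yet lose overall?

Yes

Medicine: Pool A 20/52 = 38.5%, the early-round pool 3/9 = 33.3% → Pool A
Humanities: Pool A 4/5 = 80.0%, the early-round pool 41/56 = 73.2% → Pool A
Overall: Pool A 24/57 = 42.1%, the early-round pool 44/65 = 67.7% → the early-round pool
Pool A wins each department group but the early-round pool wins overall — the comparison reverses. Pool A's applicants skew toward Medicine, which has a lower base rate.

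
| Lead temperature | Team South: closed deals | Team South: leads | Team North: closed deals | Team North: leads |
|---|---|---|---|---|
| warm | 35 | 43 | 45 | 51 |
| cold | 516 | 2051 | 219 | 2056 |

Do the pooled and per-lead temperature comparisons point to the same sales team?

No

Warm: Team South 35/43 = 81.4%, Team North 45/51 = 88.2% → Team North
Cold: Team South 516/2051 = 25.2%, Team North 219/2056 = 10.7% → Team South
Overall: Team South 551/2094 = 26.3%, Team North 264/2107 = 12.5% → Team South
Neither sweeps: Team South wins 1 of 2 groups, Team North wins 1. Team South wins overall but not every group — no Simpson reversal.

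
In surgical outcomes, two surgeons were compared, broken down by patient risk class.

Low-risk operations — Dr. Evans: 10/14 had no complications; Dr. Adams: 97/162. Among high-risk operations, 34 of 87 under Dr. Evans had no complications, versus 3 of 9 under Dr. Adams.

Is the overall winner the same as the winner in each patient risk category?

Low-risk: Dr. Evans 10/14 = 71.4%, Dr. Adams 97/162 = 59.9% → Dr. Evans
High-risk: Dr. Evans 34/87 = 39.1%, Dr. Adams 3/9 = 33.3% → Dr. Evans
Overall: Dr. Evans 44/101 = 43.6%, Dr. Adams 100/171 = 58.5% → Dr. Adams
Dr. Evans wins each patient risk group but Dr. Adams wins overall — the comparison reverses. Dr. Evans's operations skew toward high-risk, which has a lower base rate.

No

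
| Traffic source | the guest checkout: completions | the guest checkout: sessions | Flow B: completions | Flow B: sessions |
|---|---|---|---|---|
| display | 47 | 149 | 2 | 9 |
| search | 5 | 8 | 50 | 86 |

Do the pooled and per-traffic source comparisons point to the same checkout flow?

No

Display: the guest checkout 47/149 = 31.5%, Flow B 2/9 = 22.2% → the guest checkout
Search: the guest checkout 5/8 = 62.5%, Flow B 50/86 = 58.1% → the guest checkout
Overall: the guest checkout 52/157 = 33.1%, Flow B 52/95 = 54.7% → Flow B
The guest checkout wins each traffic group but Flow B wins overall — the comparison reverses. The guest checkout's sessions skew toward display, which has a lower base rate.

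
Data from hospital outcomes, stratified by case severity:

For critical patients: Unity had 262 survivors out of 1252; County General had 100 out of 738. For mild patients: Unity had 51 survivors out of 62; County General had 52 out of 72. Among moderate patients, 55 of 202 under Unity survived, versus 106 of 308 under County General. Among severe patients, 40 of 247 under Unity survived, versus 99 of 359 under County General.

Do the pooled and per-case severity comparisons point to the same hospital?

Critical: Unity 262/1252 = 20.9%, County General 100/738 = 13.6% → Unity
Mild: Unity 51/62 = 82.3%, County General 52/72 = 72.2% → Unity
Moderate: Unity 55/202 = 27.2%, County General 106/308 = 34.4% → County General
Severe: Unity 40/247 = 16.2%, County General 99/359 = 27.6% → County General
Overall: Unity 408/1763 = 23.1%, County General 357/1477 = 24.2% → County General
Neither sweeps: Unity wins 2 of 4 groups, County General wins 2. County General wins overall but not every group — no Simpson reversal.

No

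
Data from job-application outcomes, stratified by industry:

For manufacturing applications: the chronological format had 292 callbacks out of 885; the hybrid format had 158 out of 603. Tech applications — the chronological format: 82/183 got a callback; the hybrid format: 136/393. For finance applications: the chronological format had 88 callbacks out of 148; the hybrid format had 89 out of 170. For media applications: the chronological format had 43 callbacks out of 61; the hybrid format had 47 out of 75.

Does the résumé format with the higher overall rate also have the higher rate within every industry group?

Yes

Manufacturing: the chronological format 292/885 = 33.0%, the hybrid format 158/603 = 26.2% → the chronological format
Tech: the chronological format 82/183 = 44.8%, the hybrid format 136/393 = 34.6% → the chronological format
Finance: the chronological format 88/148 = 59.5%, the hybrid format 89/170 = 52.4% → the chronological format
Media: the chronological format 43/61 = 70.5%, the hybrid format 47/75 = 62.7% → the chronological format
Overall: the chronological format 505/1277 = 39.5%, the hybrid format 430/1241 = 34.6% → the chronological format
The chronological format wins overall and in every industry group — no reversal.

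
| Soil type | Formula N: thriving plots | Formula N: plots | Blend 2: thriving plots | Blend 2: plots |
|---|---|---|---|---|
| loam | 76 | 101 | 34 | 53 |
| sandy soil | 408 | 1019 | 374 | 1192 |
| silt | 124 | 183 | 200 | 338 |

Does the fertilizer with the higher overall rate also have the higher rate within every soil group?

Loam: Formula N 76/101 = 75.2%, Blend 2 34/53 = 64.2% → Formula N
Sandy soil: Formula N 408/1019 = 40.0%, Blend 2 374/1192 = 31.4% → Formula N
Silt: Formula N 124/183 = 67.8%, Blend 2 200/338 = 59.2% → Formula N
Overall: Formula N 608/1303 = 46.7%, Blend 2 608/1583 = 38.4% → Formula N
Formula N wins overall and in every soil group — no reversal.

Yes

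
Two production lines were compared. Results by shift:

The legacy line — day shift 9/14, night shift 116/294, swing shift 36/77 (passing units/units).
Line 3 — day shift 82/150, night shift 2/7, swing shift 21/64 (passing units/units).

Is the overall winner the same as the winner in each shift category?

Day shift: the legacy line 9/14 = 64.3%, Line 3 82/150 = 54.7% → the legacy line
Night shift: the legacy line 116/294 = 39.5%, Line 3 2/7 = 28.6% → the legacy line
Swing shift: the legacy line 36/77 = 46.8%, Line 3 21/64 = 32.8% → the legacy line
Overall: the legacy line 161/385 = 41.8%, Line 3 105/221 = 47.5% → Line 3
The legacy line wins each shift group but Line 3 wins overall — the comparison reverses. The legacy line's units skew toward night shift, which has a lower base rate.

No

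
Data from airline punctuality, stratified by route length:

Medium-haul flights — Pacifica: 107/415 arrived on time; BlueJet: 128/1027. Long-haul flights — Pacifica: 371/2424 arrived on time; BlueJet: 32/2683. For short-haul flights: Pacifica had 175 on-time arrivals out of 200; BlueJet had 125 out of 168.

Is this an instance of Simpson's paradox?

Medium-haul: Pacifica 107/415 = 25.8%, BlueJet 128/1027 = 12.5% → Pacifica
Long-haul: Pacifica 371/2424 = 15.3%, BlueJet 32/2683 = 1.2% → Pacifica
Short-haul: Pacifica 175/200 = 87.5%, BlueJet 125/168 = 74.4% → Pacifica
Overall: Pacifica 653/3039 = 21.5%, BlueJet 285/3878 = 7.3% → Pacifica
Pacifica wins overall and in every route group — no reversal.

No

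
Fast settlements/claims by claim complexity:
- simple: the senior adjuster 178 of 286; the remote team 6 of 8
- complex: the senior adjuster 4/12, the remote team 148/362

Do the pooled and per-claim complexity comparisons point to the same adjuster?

No

Simple: the senior adjuster 178/286 = 62.2%, the remote team 6/8 = 75.0% → the remote team
Complex: the senior adjuster 4/12 = 33.3%, the remote team 148/362 = 40.9% → the remote team
Overall: the senior adjuster 182/298 = 61.1%, the remote team 154/370 = 41.6% → the senior adjuster
The remote team wins each claim group but the senior adjuster wins overall — the comparison reverses. The remote team's claims skew toward complex, which has a lower base rate.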